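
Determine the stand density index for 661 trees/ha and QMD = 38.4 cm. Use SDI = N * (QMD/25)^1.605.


QMD/25 = 38.4/25 = 1.536
(1.536)^1.605 = exp(1.605 * ln(1.536)) = exp(1.605 * 0.429182) = exp(0.688837) = 1.99140
SDI = 661 * 1.99140 = 1316.32 ≈ 1316

1316


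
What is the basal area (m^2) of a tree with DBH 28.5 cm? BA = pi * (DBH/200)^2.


D/200 = 28.5/200 = 0.1425 m
(D/200)^2 = 0.1425^2 = 0.02030625
BA = 3.141593 * 0.02030625 = 0.0637940 ≈ 0.0638 m^2

0.0638 m^2


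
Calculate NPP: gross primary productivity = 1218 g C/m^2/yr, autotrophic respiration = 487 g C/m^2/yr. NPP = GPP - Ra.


NPP = GPP - Ra = 1218 - 487 = 731 g C/m^2/yr

731 g C/m^2/yr


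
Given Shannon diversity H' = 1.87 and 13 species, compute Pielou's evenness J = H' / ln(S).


ln(13) = 2.56495
J = H' / ln(S) = 1.87 / 2.56495 = 0.729059 ≈ 0.7291

0.7291


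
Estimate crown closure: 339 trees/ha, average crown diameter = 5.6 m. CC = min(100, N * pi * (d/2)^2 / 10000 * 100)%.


(d/2)^2 = (5.6/2)^2 = 2.8^2 = 7.84
Crown area = 3.141593 * 7.84 = 24.6301 m^2
N * area / 10000 * 100 = 339 * 24.6301 / 10000 * 100 = 83.4960
CC = min(100, 83.4960) = 83.4960 ≈ 83.5%

83.5%


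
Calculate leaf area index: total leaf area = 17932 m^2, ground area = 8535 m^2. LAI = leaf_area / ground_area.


LAI = 17932 / 8535 = 2.1010 ≈ 2.10

2.10


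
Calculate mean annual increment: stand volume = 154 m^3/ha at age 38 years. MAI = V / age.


MAI = 154 / 38 = 4.0526 ≈ 4.05 m^3/ha/yr

4.05 m^3/ha/yr


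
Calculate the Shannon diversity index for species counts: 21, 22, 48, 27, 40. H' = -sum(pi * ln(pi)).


Total N = 21 + 22 + 48 + 27 + 40 = 158
Per-species terms:
  p = 21/158 = 0.132911; ln(p) = -2.018076; p*ln(p) = 0.132911 * (-2.018076) = -0.268224
  p = 22/158 = 0.139241; ln(p) = -1.971549; p*ln(p) = 0.139241 * (-1.971549) = -0.274520
  p = 48/158 = 0.303797; ln(p) = -1.191396; p*ln(p) = 0.303797 * (-1.191396) = -0.361943
  p = 27/158 = 0.170886; ln(p) = -1.766759; p*ln(p) = 0.170886 * (-1.766759) = -0.301914
  p = 40/158 = 0.253165; ln(p) = -1.373714; p*ln(p) = 0.253165 * (-1.373714) = -0.347776
sum(p*ln(p)) = (-0.268224) + (-0.274520) + (-0.361943) + (-0.301914) + (-0.347776) = -1.554377
H' = -(-1.554377) = 1.554377 ≈ 1.5544

1.5544


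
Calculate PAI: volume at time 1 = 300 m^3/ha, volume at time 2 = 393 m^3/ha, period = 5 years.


PAI = (V2 - V1) / period = (393 - 300) / 5 = 93 / 5 = 18.60 m^3/ha/yr

18.60 m^3/ha/yr


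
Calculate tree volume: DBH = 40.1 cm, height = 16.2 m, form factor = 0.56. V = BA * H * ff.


(D/200)^2 = (40.1/200)^2 = 0.2005^2 = 0.04020025
BA = 3.141593 * 0.04020025 = 0.126293 m^2
V = 0.126293 * 16.2 * 0.56 = 1.14573 ≈ 1.146 m^3

1.146 m^3


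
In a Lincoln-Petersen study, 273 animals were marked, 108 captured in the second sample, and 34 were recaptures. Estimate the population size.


N = M * C / R = 273 * 108 / 34 = 29484 / 34 = 867.18 ≈ 867

867 individuals


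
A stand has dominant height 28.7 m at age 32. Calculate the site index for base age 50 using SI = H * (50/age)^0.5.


50/32 = 1.56250
(1.56250)^0.5 = 1.25000
SI = 28.7 * 1.25000 = 35.8750 ≈ 35.9 m

35.9 m


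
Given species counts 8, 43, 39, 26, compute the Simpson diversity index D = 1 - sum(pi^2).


Total N = 8 + 43 + 39 + 26 = 116
Per-species terms:
  p = 8/116 = 0.068966; p^2 = 0.068966^2 = 0.004756
  p = 43/116 = 0.370690; p^2 = 0.370690^2 = 0.137411
  p = 39/116 = 0.336207; p^2 = 0.336207^2 = 0.113035
  p = 26/116 = 0.224138; p^2 = 0.224138^2 = 0.050238
sum(p^2) = 0.004756 + 0.137411 + 0.113035 + 0.050238 = 0.305440
D = 1 - 0.305440 = 0.694560 ≈ 0.6946

0.6946


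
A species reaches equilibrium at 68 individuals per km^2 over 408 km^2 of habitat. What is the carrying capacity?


K = 68 * 408 = 27744 individuals

27744 individuals


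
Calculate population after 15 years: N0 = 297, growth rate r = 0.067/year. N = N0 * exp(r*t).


r*t = 0.067 * 15 = 1.005
exp(1.005) = 2.73191
N = 297 * 2.73191 = 811.377 ≈ 811

811


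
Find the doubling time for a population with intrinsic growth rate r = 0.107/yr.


td = ln(2) / 0.107 = 0.693147 / 0.107 = 6.47801 ≈ 6.5 years

6.5 years


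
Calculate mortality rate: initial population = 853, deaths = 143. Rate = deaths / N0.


Mortality rate = 143 / 853 = 0.167644 ≈ 0.1676

0.1676


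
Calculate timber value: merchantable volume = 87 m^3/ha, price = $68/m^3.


Value = 87 * 68 = $5916/ha

$5916/ha


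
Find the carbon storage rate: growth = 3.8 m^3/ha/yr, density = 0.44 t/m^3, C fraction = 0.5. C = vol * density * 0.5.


C = 3.8 * 0.44 * 0.5 = 0.836 ≈ 0.84 t C/ha/yr

0.84 t C/ha/yr


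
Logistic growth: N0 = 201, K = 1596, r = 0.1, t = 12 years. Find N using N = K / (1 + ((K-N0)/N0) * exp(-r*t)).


(K - N0)/N0 = (1596 - 201)/201 = 1395/201 = 6.94030
r*t = 0.1 * 12 = 1.2; exp(-1.2) = 0.301194
6.94030 * 0.301194 = 2.09038
1 + 2.09038 = 3.09038
N = 1596 / 3.09038 = 516.441 ≈ 516

516


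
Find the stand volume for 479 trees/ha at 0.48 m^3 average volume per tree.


V_stand = 479 * 0.48 = 229.92 ≈ 229.9 m^3/ha

229.9 m^3/ha


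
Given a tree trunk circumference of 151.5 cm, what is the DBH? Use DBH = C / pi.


DBH = C / pi = 151.5 / 3.141593 = 48.2239 ≈ 48.22 cm

48.22 cm


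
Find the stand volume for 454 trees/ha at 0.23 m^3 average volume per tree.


V_stand = 454 * 0.23 = 104.42 ≈ 104.4 m^3/ha

104.4 m^3/ha


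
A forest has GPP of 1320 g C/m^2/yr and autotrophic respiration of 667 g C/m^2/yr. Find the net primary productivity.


NPP = GPP - Ra = 1320 - 667 = 653 g C/m^2/yr

653 g C/m^2/yr


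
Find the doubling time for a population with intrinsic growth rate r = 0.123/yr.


td = ln(2) / 0.123 = 0.693147 / 0.123 = 5.63534 ≈ 5.6 years

5.6 years


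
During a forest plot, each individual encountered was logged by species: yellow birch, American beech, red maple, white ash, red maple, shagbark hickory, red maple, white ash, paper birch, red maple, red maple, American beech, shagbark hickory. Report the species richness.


Total individuals logged = 13
Distinct species (count of individuals): yellow birch (1), American beech (2), red maple (5), white ash (2), shagbark hickory (2), paper birch (1)
Species richness = number of distinct species = 6

6


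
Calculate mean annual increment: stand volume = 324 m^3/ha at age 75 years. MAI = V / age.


MAI = 324 / 75 = 4.32 m^3/ha/yr

4.32 m^3/ha/yr


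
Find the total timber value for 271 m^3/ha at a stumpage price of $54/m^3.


Value = 271 * 54 = $14634/ha

$14634/ha


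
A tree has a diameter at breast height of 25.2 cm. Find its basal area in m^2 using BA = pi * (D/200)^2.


D/200 = 25.2/200 = 0.126 m
(D/200)^2 = 0.126^2 = 0.015876
BA = 3.141593 * 0.015876 = 0.0498759 ≈ 0.0499 m^2

0.0499 m^2


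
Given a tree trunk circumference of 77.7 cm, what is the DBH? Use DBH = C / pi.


DBH = C / pi = 77.7 / 3.141593 = 24.7327 ≈ 24.73 cm

24.73 cm


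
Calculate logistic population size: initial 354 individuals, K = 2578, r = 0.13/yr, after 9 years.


(K - N0)/N0 = (2578 - 354)/354 = 2224/354 = 6.28249
r*t = 0.13 * 9 = 1.17; exp(-1.17) = 0.310367
6.28249 * 0.310367 = 1.94988
1 + 1.94988 = 2.94988
N = 2578 / 2.94988 = 873.934 ≈ 874

874


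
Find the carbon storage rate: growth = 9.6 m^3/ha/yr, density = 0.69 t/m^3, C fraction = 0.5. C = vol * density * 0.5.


C = 9.6 * 0.69 * 0.5 = 3.312 ≈ 3.31 t C/ha/yr

3.31 t C/ha/yr


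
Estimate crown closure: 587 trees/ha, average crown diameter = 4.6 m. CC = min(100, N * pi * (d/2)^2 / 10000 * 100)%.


(d/2)^2 = (4.6/2)^2 = 2.3^2 = 5.29
Crown area = 3.141593 * 5.29 = 16.6190 m^2
N * area / 10000 * 100 = 587 * 16.6190 / 10000 * 100 = 97.5535
CC = min(100, 97.5535) = 97.5535 ≈ 97.6%

97.6%


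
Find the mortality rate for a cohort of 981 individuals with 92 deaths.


Mortality rate = 92 / 981 = 0.093782 ≈ 0.0938

0.0938


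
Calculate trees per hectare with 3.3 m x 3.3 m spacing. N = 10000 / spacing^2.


N = 10000 / 3.3^2 = 10000 / 10.89 = 918.274 ≈ 918 trees/ha

918 trees/ha


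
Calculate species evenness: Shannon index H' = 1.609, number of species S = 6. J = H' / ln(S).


ln(6) = 1.79176
J = H' / ln(S) = 1.609 / 1.79176 = 0.898000 ≈ 0.8980

0.8980


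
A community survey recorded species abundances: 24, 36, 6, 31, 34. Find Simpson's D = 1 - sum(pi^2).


Total N = 24 + 36 + 6 + 31 + 34 = 131
Per-species terms:
  p = 24/131 = 0.183206; p^2 = 0.183206^2 = 0.033564
  p = 36/131 = 0.274809; p^2 = 0.274809^2 = 0.075520
  p = 6/131 = 0.045802; p^2 = 0.045802^2 = 0.002098
  p = 31/131 = 0.236641; p^2 = 0.236641^2 = 0.055999
  p = 34/131 = 0.259542; p^2 = 0.259542^2 = 0.067362
sum(p^2) = 0.033564 + 0.075520 + 0.002098 + 0.055999 + 0.067362 = 0.234543
D = 1 - 0.234543 = 0.765457 ≈ 0.7655

0.7655


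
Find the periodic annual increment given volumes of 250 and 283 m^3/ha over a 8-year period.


PAI = (V2 - V1) / period = (283 - 250) / 8 = 33 / 8 = 4.1250 ≈ 4.13 m^3/ha/yr

4.13 m^3/ha/yr


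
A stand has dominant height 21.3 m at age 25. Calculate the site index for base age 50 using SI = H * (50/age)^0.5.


50/25 = 2.00000
(2.00000)^0.5 = 1.41421
SI = 21.3 * 1.41421 = 30.1227 ≈ 30.1 m

30.1 m


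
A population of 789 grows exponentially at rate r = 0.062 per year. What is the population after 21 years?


r*t = 0.062 * 21 = 1.302
exp(1.302) = 3.67664
N = 789 * 3.67664 = 2900.87 ≈ 2901

2901


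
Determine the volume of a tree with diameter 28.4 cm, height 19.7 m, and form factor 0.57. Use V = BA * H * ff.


(D/200)^2 = (28.4/200)^2 = 0.142^2 = 0.020164
BA = 3.141593 * 0.020164 = 0.0633471 m^2
V = 0.0633471 * 19.7 * 0.57 = 0.711325 ≈ 0.711 m^3

0.711 m^3


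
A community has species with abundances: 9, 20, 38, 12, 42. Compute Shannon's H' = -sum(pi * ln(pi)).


Total N = 9 + 20 + 38 + 12 + 42 = 121
Per-species terms:
  p = 9/121 = 0.074380; ln(p) = -2.598568; p*ln(p) = 0.074380 * (-2.598568) = -0.193281
  p = 20/121 = 0.165289; ln(p) = -1.800060; p*ln(p) = 0.165289 * (-1.800060) = -0.297530
  p = 38/121 = 0.314050; ln(p) = -1.158203; p*ln(p) = 0.314050 * (-1.158203) = -0.363734
  p = 12/121 = 0.099174; ln(p) = -2.310879; p*ln(p) = 0.099174 * (-2.310879) = -0.229179
  p = 42/121 = 0.347107; ln(p) = -1.058122; p*ln(p) = 0.347107 * (-1.058122) = -0.367282
sum(p*ln(p)) = (-0.193281) + (-0.297530) + (-0.363734) + (-0.229179) + (-0.367282) = -1.451006
H' = -(-1.451006) = 1.451006 ≈ 1.4510

1.4510


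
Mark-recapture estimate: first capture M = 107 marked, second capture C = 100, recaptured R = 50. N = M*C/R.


N = M * C / R = 107 * 100 / 50 = 10700 / 50 = 214

214 individuals


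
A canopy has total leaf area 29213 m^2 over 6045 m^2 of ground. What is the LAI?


LAI = 29213 / 6045 = 4.8326 ≈ 4.83

4.83


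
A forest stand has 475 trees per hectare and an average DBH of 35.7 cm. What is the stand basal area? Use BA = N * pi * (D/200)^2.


(D/200)^2 = (35.7/200)^2 = 0.1785^2 = 0.03186225
Individual BA = 3.141593 * 0.03186225 = 0.100098 m^2
Stand BA = 475 * 0.100098 = 47.5466 ≈ 47.55 m^2/ha

47.55 m^2/ha


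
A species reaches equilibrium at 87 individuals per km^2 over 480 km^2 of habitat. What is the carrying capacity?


K = 87 * 480 = 41760 individuals

41760 individuals


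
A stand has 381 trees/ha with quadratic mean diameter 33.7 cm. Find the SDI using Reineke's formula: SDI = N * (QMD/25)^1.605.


QMD/25 = 33.7/25 = 1.348
(1.348)^1.605 = exp(1.605 * ln(1.348)) = exp(1.605 * 0.298622) = exp(0.479288) = 1.61492
SDI = 381 * 1.61492 = 615.285 ≈ 615

615


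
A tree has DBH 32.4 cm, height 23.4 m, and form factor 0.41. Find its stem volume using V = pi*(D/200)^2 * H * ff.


(D/200)^2 = (32.4/200)^2 = 0.162^2 = 0.026244
BA = 3.141593 * 0.026244 = 0.0824480 m^2
V = 0.0824480 * 23.4 * 0.41 = 0.791006 ≈ 0.791 m^3

0.791 m^3


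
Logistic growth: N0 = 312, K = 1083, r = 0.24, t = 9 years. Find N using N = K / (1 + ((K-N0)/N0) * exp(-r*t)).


(K - N0)/N0 = (1083 - 312)/312 = 771/312 = 2.47115
r*t = 0.24 * 9 = 2.16; exp(-2.16) = 0.115325
2.47115 * 0.115325 = 0.284985
1 + 0.284985 = 1.28499
N = 1083 / 1.28499 = 842.808 ≈ 843

843


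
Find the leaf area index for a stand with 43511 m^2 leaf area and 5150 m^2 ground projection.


LAI = 43511 / 5150 = 8.4487 ≈ 8.45

8.45


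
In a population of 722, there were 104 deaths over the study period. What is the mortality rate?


Mortality rate = 104 / 722 = 0.144044 ≈ 0.1440

0.1440


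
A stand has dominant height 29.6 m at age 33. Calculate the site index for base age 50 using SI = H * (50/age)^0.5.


50/33 = 1.51515
(1.51515)^0.5 = 1.23091
SI = 29.6 * 1.23091 = 36.4349 ≈ 36.4 m

36.4 m


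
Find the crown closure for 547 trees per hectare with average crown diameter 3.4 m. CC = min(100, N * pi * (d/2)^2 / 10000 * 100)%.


(d/2)^2 = (3.4/2)^2 = 1.7^2 = 2.89
Crown area = 3.141593 * 2.89 = 9.07920 m^2
N * area / 10000 * 100 = 547 * 9.07920 / 10000 * 100 = 49.6632
CC = min(100, 49.6632) = 49.6632 ≈ 49.7%

49.7%


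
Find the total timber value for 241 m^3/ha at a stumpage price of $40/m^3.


Value = 241 * 40 = $9640/ha

$9640/ha


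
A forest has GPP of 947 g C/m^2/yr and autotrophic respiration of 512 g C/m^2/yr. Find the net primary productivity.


NPP = GPP - Ra = 947 - 512 = 435 g C/m^2/yr

435 g C/m^2/yr


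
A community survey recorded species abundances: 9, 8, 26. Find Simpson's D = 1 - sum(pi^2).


Total N = 9 + 8 + 26 = 43
Per-species terms:
  p = 9/43 = 0.209302; p^2 = 0.209302^2 = 0.043807
  p = 8/43 = 0.186047; p^2 = 0.186047^2 = 0.034613
  p = 26/43 = 0.604651; p^2 = 0.604651^2 = 0.365603
sum(p^2) = 0.043807 + 0.034613 + 0.365603 = 0.444023
D = 1 - 0.444023 = 0.555977 ≈ 0.5560

0.5560


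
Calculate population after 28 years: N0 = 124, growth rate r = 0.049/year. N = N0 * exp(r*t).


r*t = 0.049 * 28 = 1.372
exp(1.372) = 3.94323
N = 124 * 3.94323 = 488.961 ≈ 489

489


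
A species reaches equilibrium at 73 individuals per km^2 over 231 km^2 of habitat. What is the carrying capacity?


K = 73 * 231 = 16863 individuals

16863 individuals


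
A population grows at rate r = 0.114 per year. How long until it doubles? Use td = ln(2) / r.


td = ln(2) / 0.114 = 0.693147 / 0.114 = 6.08024 ≈ 6.1 years

6.1 years


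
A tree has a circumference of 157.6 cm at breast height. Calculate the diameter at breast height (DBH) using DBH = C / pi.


DBH = C / pi = 157.6 / 3.141593 = 50.1656 ≈ 50.17 cm

50.17 cm


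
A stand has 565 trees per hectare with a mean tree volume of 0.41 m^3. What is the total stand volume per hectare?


V_stand = 565 * 0.41 = 231.65 ≈ 231.7 m^3/ha

231.7 m^3/ha


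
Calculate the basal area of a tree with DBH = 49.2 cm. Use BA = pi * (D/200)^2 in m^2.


D/200 = 49.2/200 = 0.246 m
(D/200)^2 = 0.246^2 = 0.060516
BA = 3.141593 * 0.060516 = 0.190117 ≈ 0.1901 m^2

0.1901 m^2


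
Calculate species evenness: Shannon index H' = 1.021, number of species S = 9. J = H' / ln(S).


ln(9) = 2.19722
J = H' / ln(S) = 1.021 / 2.19722 = 0.464678 ≈ 0.4647

0.4647


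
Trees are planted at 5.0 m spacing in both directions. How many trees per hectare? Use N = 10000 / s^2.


N = 10000 / 5.0^2 = 10000 / 25 = 400.000 ≈ 400 trees/ha

400 trees/ha


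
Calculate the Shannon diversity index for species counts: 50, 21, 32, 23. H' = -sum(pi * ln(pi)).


Total N = 50 + 21 + 32 + 23 = 126
Per-species terms:
  p = 50/126 = 0.396825; ln(p) = -0.924260; p*ln(p) = 0.396825 * (-0.924260) = -0.366769
  p = 21/126 = 0.166667; ln(p) = -1.791757; p*ln(p) = 0.166667 * (-1.791757) = -0.298627
  p = 32/126 = 0.253968; ln(p) = -1.370547; p*ln(p) = 0.253968 * (-1.370547) = -0.348075
  p = 23/126 = 0.182540; ln(p) = -1.700786; p*ln(p) = 0.182540 * (-1.700786) = -0.310461
sum(p*ln(p)) = (-0.366769) + (-0.298627) + (-0.348075) + (-0.310461) = -1.323932
H' = -(-1.323932) = 1.323932 ≈ 1.3239

1.3239


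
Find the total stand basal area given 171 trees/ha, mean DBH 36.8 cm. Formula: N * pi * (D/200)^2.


(D/200)^2 = (36.8/200)^2 = 0.184^2 = 0.033856
Individual BA = 3.141593 * 0.033856 = 0.106362 m^2
Stand BA = 171 * 0.106362 = 18.1879 ≈ 18.19 m^2/ha

18.19 m^2/ha


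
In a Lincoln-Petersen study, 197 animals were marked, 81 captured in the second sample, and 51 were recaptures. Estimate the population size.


N = M * C / R = 197 * 81 / 51 = 15957 / 51 = 312.88 ≈ 313

313 individuals


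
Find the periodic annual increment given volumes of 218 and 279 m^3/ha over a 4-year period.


PAI = (V2 - V1) / period = (279 - 218) / 4 = 61 / 4 = 15.25 m^3/ha/yr

15.25 m^3/ha/yr


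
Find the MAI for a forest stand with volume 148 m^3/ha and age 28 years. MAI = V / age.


MAI = 148 / 28 = 5.2857 ≈ 5.29 m^3/ha/yr

5.29 m^3/ha/yr


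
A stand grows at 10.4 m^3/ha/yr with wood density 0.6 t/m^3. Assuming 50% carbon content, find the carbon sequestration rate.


C = 10.4 * 0.6 * 0.5 = 3.12 t C/ha/yr

3.12 t C/ha/yr


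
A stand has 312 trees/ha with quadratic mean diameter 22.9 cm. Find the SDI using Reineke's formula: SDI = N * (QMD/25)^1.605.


QMD/25 = 22.9/25 = 0.916
(0.916)^1.605 = exp(1.605 * ln(0.916)) = exp(1.605 * (-0.0877389)) = exp(-0.140821) = 0.868645
SDI = 312 * 0.868645 = 271.017 ≈ 271

271


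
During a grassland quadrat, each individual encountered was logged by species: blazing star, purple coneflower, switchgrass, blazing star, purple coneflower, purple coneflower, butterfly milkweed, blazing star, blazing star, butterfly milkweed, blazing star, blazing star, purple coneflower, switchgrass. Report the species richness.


Total individuals logged = 14
Distinct species (count of individuals): blazing star (6), purple coneflower (4), switchgrass (2), butterfly milkweed (2)
Species richness = number of distinct species = 4

4


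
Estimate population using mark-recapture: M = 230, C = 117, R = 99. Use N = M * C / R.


N = M * C / R = 230 * 117 / 99 = 26910 / 99 = 271.82 ≈ 272

272 individuals


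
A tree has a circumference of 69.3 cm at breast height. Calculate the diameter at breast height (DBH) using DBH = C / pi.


DBH = C / pi = 69.3 / 3.141593 = 22.0589 ≈ 22.06 cm

22.06 cm


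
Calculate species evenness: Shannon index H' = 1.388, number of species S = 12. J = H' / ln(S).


ln(12) = 2.48491
J = H' / ln(S) = 1.388 / 2.48491 = 0.558572 ≈ 0.5586

0.5586


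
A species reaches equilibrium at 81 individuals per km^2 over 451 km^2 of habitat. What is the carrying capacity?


K = 81 * 451 = 36531 individuals

36531 individuals


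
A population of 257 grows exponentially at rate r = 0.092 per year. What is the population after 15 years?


r*t = 0.092 * 15 = 1.38
exp(1.38) = 3.97490
N = 257 * 3.97490 = 1021.55 ≈ 1022

1022


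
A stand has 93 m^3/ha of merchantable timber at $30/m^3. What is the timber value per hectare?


Value = 93 * 30 = $2790/ha

$2790/ha


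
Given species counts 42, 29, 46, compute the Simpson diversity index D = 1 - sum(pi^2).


Total N = 42 + 29 + 46 = 117
Per-species terms:
  p = 42/117 = 0.358974; p^2 = 0.358974^2 = 0.128862
  p = 29/117 = 0.247863; p^2 = 0.247863^2 = 0.061436
  p = 46/117 = 0.393162; p^2 = 0.393162^2 = 0.154576
sum(p^2) = 0.128862 + 0.061436 + 0.154576 = 0.344874
D = 1 - 0.344874 = 0.655126 ≈ 0.6551

0.6551


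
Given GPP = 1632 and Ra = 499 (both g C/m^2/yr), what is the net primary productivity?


NPP = GPP - Ra = 1632 - 499 = 1133 g C/m^2/yr

1133 g C/m^2/yr


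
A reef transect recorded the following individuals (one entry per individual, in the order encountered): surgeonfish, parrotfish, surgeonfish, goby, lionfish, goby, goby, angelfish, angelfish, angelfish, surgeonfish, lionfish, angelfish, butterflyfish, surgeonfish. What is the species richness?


Total individuals logged = 15
Distinct species (count of individuals): surgeonfish (4), parrotfish (1), goby (3), lionfish (2), angelfish (4), butterflyfish (1)
Species richness = number of distinct species = 6

6


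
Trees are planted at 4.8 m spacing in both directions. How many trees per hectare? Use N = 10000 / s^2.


N = 10000 / 4.8^2 = 10000 / 23.04 = 434.028 ≈ 434 trees/ha

434 trees/ha


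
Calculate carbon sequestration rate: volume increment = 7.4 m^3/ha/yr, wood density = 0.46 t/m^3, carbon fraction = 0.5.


C = 7.4 * 0.46 * 0.5 = 1.702 ≈ 1.70 t C/ha/yr

1.70 t C/ha/yr


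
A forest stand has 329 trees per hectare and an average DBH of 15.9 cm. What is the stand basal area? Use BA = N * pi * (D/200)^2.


(D/200)^2 = (15.9/200)^2 = 0.0795^2 = 0.00632025
Individual BA = 3.141593 * 0.00632025 = 0.0198557 m^2
Stand BA = 329 * 0.0198557 = 6.53253 ≈ 6.53 m^2/ha

6.53 m^2/ha


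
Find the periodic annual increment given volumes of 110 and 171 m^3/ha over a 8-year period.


PAI = (V2 - V1) / period = (171 - 110) / 8 = 61 / 8 = 7.6250 ≈ 7.63 m^3/ha/yr

7.63 m^3/ha/yr


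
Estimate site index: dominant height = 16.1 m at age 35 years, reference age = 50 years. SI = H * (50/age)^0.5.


50/35 = 1.42857
(1.42857)^0.5 = 1.19523
SI = 16.1 * 1.19523 = 19.2432 ≈ 19.2 m

19.2 m


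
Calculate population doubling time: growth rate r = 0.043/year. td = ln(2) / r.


td = ln(2) / 0.043 = 0.693147 / 0.043 = 16.1197 ≈ 16.1 years

16.1 years


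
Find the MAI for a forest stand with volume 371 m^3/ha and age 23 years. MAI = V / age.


MAI = 371 / 23 = 16.1304 ≈ 16.13 m^3/ha/yr

16.13 m^3/ha/yr


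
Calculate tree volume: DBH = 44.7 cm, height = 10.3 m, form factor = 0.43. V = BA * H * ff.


(D/200)^2 = (44.7/200)^2 = 0.2235^2 = 0.04995225
BA = 3.141593 * 0.04995225 = 0.156930 m^2
V = 0.156930 * 10.3 * 0.43 = 0.695043 ≈ 0.695 m^3

0.695 m^3


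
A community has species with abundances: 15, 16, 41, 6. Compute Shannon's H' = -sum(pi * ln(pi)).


Total N = 15 + 16 + 41 + 6 = 78
Per-species terms:
  p = 15/78 = 0.192308; ln(p) = -1.648657; p*ln(p) = 0.192308 * (-1.648657) = -0.317050
  p = 16/78 = 0.205128; ln(p) = -1.584121; p*ln(p) = 0.205128 * (-1.584121) = -0.324948
  p = 41/78 = 0.525641; ln(p) = -0.643137; p*ln(p) = 0.525641 * (-0.643137) = -0.338059
  p = 6/78 = 0.076923; ln(p) = -2.564950; p*ln(p) = 0.076923 * (-2.564950) = -0.197304
sum(p*ln(p)) = (-0.317050) + (-0.324948) + (-0.338059) + (-0.197304) = -1.177361
H' = -(-1.177361) = 1.177361 ≈ 1.1774

1.1774


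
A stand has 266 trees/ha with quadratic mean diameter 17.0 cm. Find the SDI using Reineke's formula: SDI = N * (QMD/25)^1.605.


QMD/25 = 17.0/25 = 0.68
(0.68)^1.605 = exp(1.605 * ln(0.68)) = exp(1.605 * (-0.385662)) = exp(-0.618988) = 0.538489
SDI = 266 * 0.538489 = 143.238 ≈ 143

143


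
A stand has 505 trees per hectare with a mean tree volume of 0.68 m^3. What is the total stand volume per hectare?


V_stand = 505 * 0.68 = 343.4 m^3/ha

343.4 m^3/ha


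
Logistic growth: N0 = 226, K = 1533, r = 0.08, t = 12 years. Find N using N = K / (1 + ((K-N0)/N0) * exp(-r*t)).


(K - N0)/N0 = (1533 - 226)/226 = 1307/226 = 5.78319
r*t = 0.08 * 12 = 0.96; exp(-0.96) = 0.382893
5.78319 * 0.382893 = 2.21434
1 + 2.21434 = 3.21434
N = 1533 / 3.21434 = 476.925 ≈ 477

477


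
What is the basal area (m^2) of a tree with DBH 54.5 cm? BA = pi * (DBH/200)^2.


D/200 = 54.5/200 = 0.2725 m
(D/200)^2 = 0.2725^2 = 0.07425625
BA = 3.141593 * 0.07425625 = 0.233283 ≈ 0.2333 m^2

0.2333 m^2


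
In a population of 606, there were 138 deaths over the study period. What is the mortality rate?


Mortality rate = 138 / 606 = 0.227723 ≈ 0.2277

0.2277


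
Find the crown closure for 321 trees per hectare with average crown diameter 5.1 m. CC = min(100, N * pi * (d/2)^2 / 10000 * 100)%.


(d/2)^2 = (5.1/2)^2 = 2.55^2 = 6.5025
Crown area = 3.141593 * 6.5025 = 20.4282 m^2
N * area / 10000 * 100 = 321 * 20.4282 / 10000 * 100 = 65.5745
CC = min(100, 65.5745) = 65.5745 ≈ 65.6%

65.6%


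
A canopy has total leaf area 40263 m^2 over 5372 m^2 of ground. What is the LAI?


LAI = 40263 / 5372 = 7.49497 ≈ 7.49

7.49


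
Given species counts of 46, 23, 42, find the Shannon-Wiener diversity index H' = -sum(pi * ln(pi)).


Total N = 46 + 23 + 42 = 111
Per-species terms:
  p = 46/111 = 0.414414; ln(p) = -0.880890; p*ln(p) = 0.414414 * (-0.880890) = -0.365053
  p = 23/111 = 0.207207; ln(p) = -1.574037; p*ln(p) = 0.207207 * (-1.574037) = -0.326151
  p = 42/111 = 0.378378; ln(p) = -0.971862; p*ln(p) = 0.378378 * (-0.971862) = -0.367731
sum(p*ln(p)) = (-0.365053) + (-0.326151) + (-0.367731) = -1.058935
H' = -(-1.058935) = 1.058935 ≈ 1.0589

1.0589


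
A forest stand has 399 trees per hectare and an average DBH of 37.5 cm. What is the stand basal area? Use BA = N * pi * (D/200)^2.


(D/200)^2 = (37.5/200)^2 = 0.1875^2 = 0.03515625
Individual BA = 3.141593 * 0.03515625 = 0.110447 m^2
Stand BA = 399 * 0.110447 = 44.0684 ≈ 44.07 m^2/ha

44.07 m^2/ha


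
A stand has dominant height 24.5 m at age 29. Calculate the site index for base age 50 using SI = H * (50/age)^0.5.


50/29 = 1.72414
(1.72414)^0.5 = 1.31307
SI = 24.5 * 1.31307 = 32.1702 ≈ 32.2 m

32.2 m


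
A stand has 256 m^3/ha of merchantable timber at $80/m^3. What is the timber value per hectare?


Value = 256 * 80 = $20480/ha

$20480/ha


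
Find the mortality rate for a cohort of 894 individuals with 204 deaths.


Mortality rate = 204 / 894 = 0.228188 ≈ 0.2282

0.2282


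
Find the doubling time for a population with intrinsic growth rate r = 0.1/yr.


td = ln(2) / 0.1 = 0.693147 / 0.1 = 6.93147 ≈ 6.9 years

6.9 years


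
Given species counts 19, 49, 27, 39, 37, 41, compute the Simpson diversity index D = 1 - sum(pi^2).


Total N = 19 + 49 + 27 + 39 + 37 + 41 = 212
Per-species terms:
  p = 19/212 = 0.089623; p^2 = 0.089623^2 = 0.008032
  p = 49/212 = 0.231132; p^2 = 0.231132^2 = 0.053422
  p = 27/212 = 0.127358; p^2 = 0.127358^2 = 0.016220
  p = 39/212 = 0.183962; p^2 = 0.183962^2 = 0.033842
  p = 37/212 = 0.174528; p^2 = 0.174528^2 = 0.030460
  p = 41/212 = 0.193396; p^2 = 0.193396^2 = 0.037402
sum(p^2) = 0.008032 + 0.053422 + 0.016220 + 0.033842 + 0.030460 + 0.037402 = 0.179378
D = 1 - 0.179378 = 0.820622 ≈ 0.8206

0.8206


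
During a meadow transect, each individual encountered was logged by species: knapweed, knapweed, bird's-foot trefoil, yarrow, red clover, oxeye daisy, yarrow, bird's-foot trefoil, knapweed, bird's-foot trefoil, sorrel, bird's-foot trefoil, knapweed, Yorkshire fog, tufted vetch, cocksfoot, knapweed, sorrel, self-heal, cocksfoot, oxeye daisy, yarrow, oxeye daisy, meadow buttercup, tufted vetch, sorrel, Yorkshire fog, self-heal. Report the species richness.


Total individuals logged = 28
Distinct species (count of individuals): knapweed (5), bird's-foot trefoil (4), yarrow (3), red clover (1), oxeye daisy (3), sorrel (3), Yorkshire fog (2), tufted vetch (2), cocksfoot (2), self-heal (2), meadow buttercup (1)
Species richness = number of distinct species = 11

11


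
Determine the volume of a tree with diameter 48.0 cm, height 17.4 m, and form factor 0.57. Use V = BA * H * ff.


(D/200)^2 = (48.0/200)^2 = 0.24^2 = 0.0576
BA = 3.141593 * 0.0576 = 0.180956 m^2
V = 0.180956 * 17.4 * 0.57 = 1.79472 ≈ 1.795 m^3

1.795 m^3


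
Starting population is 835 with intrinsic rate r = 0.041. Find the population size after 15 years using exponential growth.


r*t = 0.041 * 15 = 0.615
exp(0.615) = 1.84966
N = 835 * 1.84966 = 1544.47 ≈ 1544

1544


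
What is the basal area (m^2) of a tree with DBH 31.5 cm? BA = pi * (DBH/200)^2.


D/200 = 31.5/200 = 0.1575 m
(D/200)^2 = 0.1575^2 = 0.02480625
BA = 3.141593 * 0.02480625 = 0.0779311 ≈ 0.0779 m^2

0.0779 m^2


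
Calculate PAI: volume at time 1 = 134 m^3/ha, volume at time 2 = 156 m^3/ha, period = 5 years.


PAI = (V2 - V1) / period = (156 - 134) / 5 = 22 / 5 = 4.40 m^3/ha/yr

4.40 m^3/ha/yr


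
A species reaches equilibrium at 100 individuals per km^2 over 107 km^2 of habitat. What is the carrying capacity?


K = 100 * 107 = 10700 individuals

10700 individuals


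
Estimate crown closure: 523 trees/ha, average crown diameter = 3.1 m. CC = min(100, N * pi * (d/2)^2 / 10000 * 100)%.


(d/2)^2 = (3.1/2)^2 = 1.55^2 = 2.4025
Crown area = 3.141593 * 2.4025 = 7.54768 m^2
N * area / 10000 * 100 = 523 * 7.54768 / 10000 * 100 = 39.4744
CC = min(100, 39.4744) = 39.4744 ≈ 39.5%

39.5%


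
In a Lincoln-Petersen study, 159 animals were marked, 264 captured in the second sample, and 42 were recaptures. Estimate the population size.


N = M * C / R = 159 * 264 / 42 = 41976 / 42 = 999.43 ≈ 999

999 individuals


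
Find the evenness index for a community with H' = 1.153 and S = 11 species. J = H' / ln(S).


ln(11) = 2.39790
J = H' / ln(S) = 1.153 / 2.39790 = 0.480837 ≈ 0.4808

0.4808


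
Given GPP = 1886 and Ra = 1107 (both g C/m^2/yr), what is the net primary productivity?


NPP = GPP - Ra = 1886 - 1107 = 779 g C/m^2/yr

779 g C/m^2/yr


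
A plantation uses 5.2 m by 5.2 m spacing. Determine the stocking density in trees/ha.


N = 10000 / 5.2^2 = 10000 / 27.04 = 369.822 ≈ 370 trees/ha

370 trees/ha


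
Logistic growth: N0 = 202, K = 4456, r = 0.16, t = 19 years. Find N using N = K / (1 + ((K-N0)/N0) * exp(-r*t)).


(K - N0)/N0 = (4456 - 202)/202 = 4254/202 = 21.0594
r*t = 0.16 * 19 = 3.04; exp(-3.04) = 0.0478349
21.0594 * 0.0478349 = 1.00737
1 + 1.00737 = 2.00737
N = 4456 / 2.00737 = 2219.82 ≈ 2220

2220


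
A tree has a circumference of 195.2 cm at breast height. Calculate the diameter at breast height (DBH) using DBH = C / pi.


DBH = C / pi = 195.2 / 3.141593 = 62.1341 ≈ 62.13 cm

62.13 cm


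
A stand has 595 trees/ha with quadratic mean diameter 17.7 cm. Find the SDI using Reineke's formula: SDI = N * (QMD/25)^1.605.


QMD/25 = 17.7/25 = 0.708
(0.708)^1.605 = exp(1.605 * ln(0.708)) = exp(1.605 * (-0.345311)) = exp(-0.554224) = 0.574518
SDI = 595 * 0.574518 = 341.838 ≈ 342

342


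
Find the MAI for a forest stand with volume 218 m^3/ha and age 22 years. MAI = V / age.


MAI = 218 / 22 = 9.9091 ≈ 9.91 m^3/ha/yr

9.91 m^3/ha/yr


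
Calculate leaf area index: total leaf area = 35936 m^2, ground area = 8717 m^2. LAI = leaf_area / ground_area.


LAI = 35936 / 8717 = 4.1225 ≈ 4.12

4.12


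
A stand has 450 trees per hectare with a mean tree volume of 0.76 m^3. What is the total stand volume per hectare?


V_stand = 450 * 0.76 = 342.0 m^3/ha

342.0 m^3/ha


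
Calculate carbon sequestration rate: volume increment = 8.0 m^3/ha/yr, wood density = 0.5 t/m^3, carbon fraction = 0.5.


C = 8.0 * 0.5 * 0.5 = 2.00 t C/ha/yr

2.00 t C/ha/yr


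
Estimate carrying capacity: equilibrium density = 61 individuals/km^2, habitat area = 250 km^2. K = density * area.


K = 61 * 250 = 15250 individuals

15250 individuals


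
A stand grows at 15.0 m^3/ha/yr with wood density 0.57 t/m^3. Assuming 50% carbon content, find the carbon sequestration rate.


C = 15.0 * 0.57 * 0.5 = 4.275 ≈ 4.28 t C/ha/yr

4.28 t C/ha/yr


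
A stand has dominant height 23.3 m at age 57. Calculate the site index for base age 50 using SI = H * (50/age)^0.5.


50/57 = 0.877193
(0.877193)^0.5 = 0.936586
SI = 23.3 * 0.936586 = 21.8225 ≈ 21.8 m

21.8 m


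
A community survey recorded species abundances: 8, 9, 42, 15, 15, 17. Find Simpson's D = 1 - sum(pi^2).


Total N = 8 + 9 + 42 + 15 + 15 + 17 = 106
Per-species terms:
  p = 8/106 = 0.075472; p^2 = 0.075472^2 = 0.005696
  p = 9/106 = 0.084906; p^2 = 0.084906^2 = 0.007209
  p = 42/106 = 0.396226; p^2 = 0.396226^2 = 0.156995
  p = 15/106 = 0.141509; p^2 = 0.141509^2 = 0.020025
  p = 15/106 = 0.141509; p^2 = 0.141509^2 = 0.020025
  p = 17/106 = 0.160377; p^2 = 0.160377^2 = 0.025721
sum(p^2) = 0.005696 + 0.007209 + 0.156995 + 0.020025 + 0.020025 + 0.025721 = 0.235671
D = 1 - 0.235671 = 0.764329 ≈ 0.7643

0.7643


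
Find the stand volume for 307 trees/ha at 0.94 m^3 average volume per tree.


V_stand = 307 * 0.94 = 288.58 ≈ 288.6 m^3/ha

288.6 m^3/ha


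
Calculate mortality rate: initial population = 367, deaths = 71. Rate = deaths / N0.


Mortality rate = 71 / 367 = 0.193460 ≈ 0.1935

0.1935


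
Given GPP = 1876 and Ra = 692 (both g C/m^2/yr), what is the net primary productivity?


NPP = GPP - Ra = 1876 - 692 = 1184 g C/m^2/yr

1184 g C/m^2/yr


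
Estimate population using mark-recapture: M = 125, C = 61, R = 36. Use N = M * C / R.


N = M * C / R = 125 * 61 / 36 = 7625 / 36 = 211.81 ≈ 212

212 individuals


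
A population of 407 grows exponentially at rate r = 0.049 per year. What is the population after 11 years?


r*t = 0.049 * 11 = 0.539
exp(0.539) = 1.71429
N = 407 * 1.71429 = 697.716 ≈ 698

698


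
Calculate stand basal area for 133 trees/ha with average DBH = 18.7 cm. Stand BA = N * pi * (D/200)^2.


(D/200)^2 = (18.7/200)^2 = 0.0935^2 = 0.00874225
Individual BA = 3.141593 * 0.00874225 = 0.0274646 m^2
Stand BA = 133 * 0.0274646 = 3.65279 ≈ 3.65 m^2/ha

3.65 m^2/ha


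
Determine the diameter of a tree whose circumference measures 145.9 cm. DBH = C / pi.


DBH = C / pi = 145.9 / 3.141593 = 46.4414 ≈ 46.44 cm

46.44 cm


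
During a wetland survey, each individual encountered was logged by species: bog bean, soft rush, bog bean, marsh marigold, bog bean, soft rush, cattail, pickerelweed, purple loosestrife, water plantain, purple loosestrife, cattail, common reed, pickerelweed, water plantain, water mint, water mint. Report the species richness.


Total individuals logged = 17
Distinct species (count of individuals): bog bean (3), soft rush (2), marsh marigold (1), cattail (2), pickerelweed (2), purple loosestrife (2), water plantain (2), common reed (1), water mint (2)
Species richness = number of distinct species = 9

9


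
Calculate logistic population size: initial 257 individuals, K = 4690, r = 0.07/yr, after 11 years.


(K - N0)/N0 = (4690 - 257)/257 = 4433/257 = 17.2490
r*t = 0.07 * 11 = 0.77; exp(-0.77) = 0.463013
17.2490 * 0.463013 = 7.98651
1 + 7.98651 = 8.98651
N = 4690 / 8.98651 = 521.893 ≈ 522

522


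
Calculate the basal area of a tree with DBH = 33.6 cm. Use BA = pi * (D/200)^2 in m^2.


D/200 = 33.6/200 = 0.168 m
(D/200)^2 = 0.168^2 = 0.028224
BA = 3.141593 * 0.028224 = 0.0886683 ≈ 0.0887 m^2

0.0887 m^2


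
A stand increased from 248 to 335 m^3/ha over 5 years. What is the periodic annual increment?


PAI = (V2 - V1) / period = (335 - 248) / 5 = 87 / 5 = 17.40 m^3/ha/yr

17.40 m^3/ha/yr


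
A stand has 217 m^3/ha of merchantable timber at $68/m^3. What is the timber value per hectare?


Value = 217 * 68 = $14756/ha

$14756/ha


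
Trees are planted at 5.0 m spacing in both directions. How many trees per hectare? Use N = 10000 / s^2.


N = 10000 / 5.0^2 = 10000 / 25 = 400.000 ≈ 400 trees/ha

400 trees/ha


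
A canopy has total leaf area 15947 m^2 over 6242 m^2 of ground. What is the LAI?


LAI = 15947 / 6242 = 2.5548 ≈ 2.55

2.55


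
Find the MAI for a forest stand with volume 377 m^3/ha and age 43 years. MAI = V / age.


MAI = 377 / 43 = 8.7674 ≈ 8.77 m^3/ha/yr

8.77 m^3/ha/yr


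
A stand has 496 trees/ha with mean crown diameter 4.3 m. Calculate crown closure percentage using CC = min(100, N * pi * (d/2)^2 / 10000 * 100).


(d/2)^2 = (4.3/2)^2 = 2.15^2 = 4.6225
Crown area = 3.141593 * 4.6225 = 14.5220 m^2
N * area / 10000 * 100 = 496 * 14.5220 / 10000 * 100 = 72.0291
CC = min(100, 72.0291) = 72.0291 ≈ 72.0%

72.0%


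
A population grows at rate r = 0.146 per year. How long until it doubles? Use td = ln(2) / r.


td = ln(2) / 0.146 = 0.693147 / 0.146 = 4.74758 ≈ 4.7 years

4.7 years


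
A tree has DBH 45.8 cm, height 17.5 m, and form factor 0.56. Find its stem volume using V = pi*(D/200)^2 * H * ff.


(D/200)^2 = (45.8/200)^2 = 0.229^2 = 0.052441
BA = 3.141593 * 0.052441 = 0.164748 m^2
V = 0.164748 * 17.5 * 0.56 = 1.61453 ≈ 1.615 m^3

1.615 m^3


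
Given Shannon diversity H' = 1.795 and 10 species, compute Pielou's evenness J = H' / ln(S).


ln(10) = 2.30259
J = H' / ln(S) = 1.795 / 2.30259 = 0.779557 ≈ 0.7796

0.7796


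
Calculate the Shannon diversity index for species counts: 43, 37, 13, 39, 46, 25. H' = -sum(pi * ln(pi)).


Total N = 43 + 37 + 13 + 39 + 46 + 25 = 203
Per-species terms:
  p = 43/203 = 0.211823; ln(p) = -1.552004; p*ln(p) = 0.211823 * (-1.552004) = -0.328750
  p = 37/203 = 0.182266; ln(p) = -1.702288; p*ln(p) = 0.182266 * (-1.702288) = -0.310269
  p = 13/203 = 0.064039; ln(p) = -2.748263; p*ln(p) = 0.064039 * (-2.748263) = -0.175996
  p = 39/203 = 0.192118; ln(p) = -1.649646; p*ln(p) = 0.192118 * (-1.649646) = -0.316927
  p = 46/203 = 0.226601; ln(p) = -1.484565; p*ln(p) = 0.226601 * (-1.484565) = -0.336404
  p = 25/203 = 0.123153; ln(p) = -2.094328; p*ln(p) = 0.123153 * (-2.094328) = -0.257923
sum(p*ln(p)) = (-0.328750) + (-0.310269) + (-0.175996) + (-0.316927) + (-0.336404) + (-0.257923) = -1.726269
H' = -(-1.726269) = 1.726269 ≈ 1.7263

1.7263


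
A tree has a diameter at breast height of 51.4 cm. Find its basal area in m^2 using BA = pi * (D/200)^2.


D/200 = 51.4/200 = 0.257 m
(D/200)^2 = 0.257^2 = 0.066049
BA = 3.141593 * 0.066049 = 0.207499 ≈ 0.2075 m^2

0.2075 m^2


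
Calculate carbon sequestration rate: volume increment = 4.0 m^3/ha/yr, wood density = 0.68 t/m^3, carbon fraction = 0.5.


C = 4.0 * 0.68 * 0.5 = 1.36 t C/ha/yr

1.36 t C/ha/yr


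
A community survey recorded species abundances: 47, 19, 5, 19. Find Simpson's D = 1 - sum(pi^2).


Total N = 47 + 19 + 5 + 19 = 90
Per-species terms:
  p = 47/90 = 0.522222; p^2 = 0.522222^2 = 0.272716
  p = 19/90 = 0.211111; p^2 = 0.211111^2 = 0.044568
  p = 5/90 = 0.055556; p^2 = 0.055556^2 = 0.003086
  p = 19/90 = 0.211111; p^2 = 0.211111^2 = 0.044568
sum(p^2) = 0.272716 + 0.044568 + 0.003086 + 0.044568 = 0.364938
D = 1 - 0.364938 = 0.635062 ≈ 0.6351

0.6351


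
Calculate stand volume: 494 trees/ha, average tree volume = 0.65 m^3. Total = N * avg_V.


V_stand = 494 * 0.65 = 321.1 m^3/ha

321.1 m^3/ha


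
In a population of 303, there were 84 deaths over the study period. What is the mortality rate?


Mortality rate = 84 / 303 = 0.277228 ≈ 0.2772

0.2772


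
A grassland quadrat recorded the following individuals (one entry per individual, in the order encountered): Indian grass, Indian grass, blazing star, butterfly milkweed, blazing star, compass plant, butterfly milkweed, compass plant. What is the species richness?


Total individuals logged = 8
Distinct species (count of individuals): Indian grass (2), blazing star (2), butterfly milkweed (2), compass plant (2)
Species richness = number of distinct species = 4

4


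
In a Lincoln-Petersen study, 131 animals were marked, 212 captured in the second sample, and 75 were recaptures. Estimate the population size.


N = M * C / R = 131 * 212 / 75 = 27772 / 75 = 370.29 ≈ 370

370 individuals


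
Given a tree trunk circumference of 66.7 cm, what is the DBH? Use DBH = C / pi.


DBH = C / pi = 66.7 / 3.141593 = 21.2313 ≈ 21.23 cm

21.23 cm


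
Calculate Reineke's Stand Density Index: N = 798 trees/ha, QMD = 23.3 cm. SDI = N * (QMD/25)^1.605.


QMD/25 = 23.3/25 = 0.932
(0.932)^1.605 = exp(1.605 * ln(0.932)) = exp(1.605 * (-0.0704225)) = exp(-0.113028) = 0.893126
SDI = 798 * 0.893126 = 712.715 ≈ 713

713


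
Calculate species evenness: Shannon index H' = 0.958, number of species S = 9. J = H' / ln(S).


ln(9) = 2.19722
J = H' / ln(S) = 0.958 / 2.19722 = 0.436005 ≈ 0.4360

0.4360


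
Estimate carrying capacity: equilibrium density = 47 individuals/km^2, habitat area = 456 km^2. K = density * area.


K = 47 * 456 = 21432 individuals

21432 individuals
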